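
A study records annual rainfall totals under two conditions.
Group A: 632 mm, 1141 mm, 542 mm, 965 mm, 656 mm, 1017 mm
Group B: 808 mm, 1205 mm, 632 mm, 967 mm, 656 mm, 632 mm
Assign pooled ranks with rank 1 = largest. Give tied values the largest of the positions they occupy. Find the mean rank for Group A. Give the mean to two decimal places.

6.83

Sorted (descending): 1205, 1141, 1017, 967, 965, 808, 656, 656, 632, 632, 632, 542
The 2 values of 656 occupy positions 7–8 → each gets rank 8.
The 3 values of 632 occupy positions 9–11 → each gets rank 11.
Group A values → pooled ranks: 632→11, 1141→2, 542→12, 965→5, 656→8, 1017→3
Mean rank = (11 + 2 + 12 + 5 + 8 + 3) / 6 = 6.83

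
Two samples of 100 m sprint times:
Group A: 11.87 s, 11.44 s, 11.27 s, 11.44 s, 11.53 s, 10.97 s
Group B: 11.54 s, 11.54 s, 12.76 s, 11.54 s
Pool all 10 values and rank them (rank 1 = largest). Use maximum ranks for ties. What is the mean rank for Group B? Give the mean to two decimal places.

4.00

Sorted (descending): 12.76, 11.87, 11.54, 11.54, 11.54, 11.53, 11.44, 11.44, 11.27, 10.97
The 3 values of 11.54 occupy positions 3–5 → each gets rank 5.
The 2 values of 11.44 occupy positions 7–8 → each gets rank 8.
Group B values → pooled ranks: 11.54→5, 11.54→5, 12.76→1, 11.54→5
Mean rank = (5 + 5 + 1 + 5) / 4 = 4.00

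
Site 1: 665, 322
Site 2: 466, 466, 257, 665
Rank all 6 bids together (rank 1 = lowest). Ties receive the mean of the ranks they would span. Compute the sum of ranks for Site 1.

Sorted (ascending): 257, 322, 466, 466, 665, 665
The 2 values of 466 occupy positions 3–4 → average rank (3+4)/2 = 3.5.
The 2 values of 665 occupy positions 5–6 → average rank (5+6)/2 = 5.5.
Site 1 values → pooled ranks: 665→5.5, 322→2
Rank sum = 5.5 + 2 = 7.5

7.5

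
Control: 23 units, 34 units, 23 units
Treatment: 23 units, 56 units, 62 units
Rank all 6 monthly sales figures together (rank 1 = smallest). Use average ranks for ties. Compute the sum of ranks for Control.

8

Sorted (ascending): 23, 23, 23, 34, 56, 62
The 3 values of 23 occupy positions 1–3 → average rank 2.
Control values → pooled ranks: 23→2, 34→4, 23→2
Rank sum = 2 + 4 + 2 = 8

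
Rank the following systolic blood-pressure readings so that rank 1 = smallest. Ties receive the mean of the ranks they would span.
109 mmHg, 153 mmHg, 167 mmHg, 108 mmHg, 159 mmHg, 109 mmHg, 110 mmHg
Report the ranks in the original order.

2.5, 5, 7, 1, 6, 2.5, 4

Sorted (ascending): 108, 109, 109, 110, 153, 159, 167
The 2 values of 109 occupy positions 2–3 → average rank (2+3)/2 = 2.5.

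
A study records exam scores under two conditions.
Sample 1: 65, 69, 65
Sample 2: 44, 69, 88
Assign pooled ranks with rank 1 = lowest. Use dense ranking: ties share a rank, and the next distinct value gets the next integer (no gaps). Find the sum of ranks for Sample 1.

7

Sorted (ascending): 44, 65, 65, 69, 69, 88
The 2 values of 65 share dense rank 2.
The 2 values of 69 share dense rank 3.
Remaining distinct values take the next consecutive integers.
Sample 1 values → pooled ranks: 65→2, 69→3, 65→2
Rank sum = 2 + 3 + 2 = 7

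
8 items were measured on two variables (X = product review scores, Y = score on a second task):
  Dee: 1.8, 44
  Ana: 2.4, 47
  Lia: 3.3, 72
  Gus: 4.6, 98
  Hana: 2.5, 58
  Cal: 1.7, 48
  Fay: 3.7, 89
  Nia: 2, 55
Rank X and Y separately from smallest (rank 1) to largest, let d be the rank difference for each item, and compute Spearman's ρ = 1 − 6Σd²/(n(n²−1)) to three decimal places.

Ranks of variable 1: 2, 4, 6, 8, 5, 1, 7, 3
Ranks of variable 2: 1, 2, 6, 8, 5, 3, 7, 4
d = r₁ − r₂: 1, 2, 0, 0, 0, -2, 0, -1
d²: 1, 4, 0, 0, 0, 4, 0, 1; Σd² = 10
ρ = 1 − 6·10/(8·63) = 1 − 60/504 = 0.881

0.881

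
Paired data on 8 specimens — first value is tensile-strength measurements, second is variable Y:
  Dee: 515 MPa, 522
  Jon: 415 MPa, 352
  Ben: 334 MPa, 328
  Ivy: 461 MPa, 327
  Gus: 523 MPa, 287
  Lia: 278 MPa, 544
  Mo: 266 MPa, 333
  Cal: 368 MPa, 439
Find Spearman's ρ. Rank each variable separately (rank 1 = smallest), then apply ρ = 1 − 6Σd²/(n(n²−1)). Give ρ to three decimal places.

Ranks of variable 1: 7, 5, 3, 6, 8, 2, 1, 4
Ranks of variable 2: 7, 5, 3, 2, 1, 8, 4, 6
d = r₁ − r₂: 0, 0, 0, 4, 7, -6, -3, -2
d²: 0, 0, 0, 16, 49, 36, 9, 4; Σd² = 114
ρ = 1 − 6·114/(8·63) = 1 − 684/504 = -0.357

-0.357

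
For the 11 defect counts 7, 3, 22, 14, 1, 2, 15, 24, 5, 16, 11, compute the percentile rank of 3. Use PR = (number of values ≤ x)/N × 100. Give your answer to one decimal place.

27.3

N = 11.
Strictly below 3: 2. Equal to 3: 1.
PR = 3/11 × 100 = 27.3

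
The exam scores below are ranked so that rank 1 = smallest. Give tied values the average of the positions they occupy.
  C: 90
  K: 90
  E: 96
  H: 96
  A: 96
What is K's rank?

1.5

Sorted (ascending): 90, 90, 96, 96, 96
The 2 values of 90 occupy positions 1–2 → average rank (1+2)/2 = 1.5.
The 3 values of 96 occupy positions 3–5 → average rank 4.
K has value 90 → rank 1.5.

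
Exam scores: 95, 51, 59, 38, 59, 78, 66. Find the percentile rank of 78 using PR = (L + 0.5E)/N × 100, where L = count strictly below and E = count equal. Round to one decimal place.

78.6

N = 7.
Strictly below 78: 5. Equal to 78: 1.
PR = (5 + 0.5·1)/7 × 100 = 78.6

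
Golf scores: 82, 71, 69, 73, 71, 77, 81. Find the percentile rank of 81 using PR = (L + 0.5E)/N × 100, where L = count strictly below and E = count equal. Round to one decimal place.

78.6

N = 7.
Strictly below 81: 5. Equal to 81: 1.
PR = (5 + 0.5·1)/7 × 100 = 78.6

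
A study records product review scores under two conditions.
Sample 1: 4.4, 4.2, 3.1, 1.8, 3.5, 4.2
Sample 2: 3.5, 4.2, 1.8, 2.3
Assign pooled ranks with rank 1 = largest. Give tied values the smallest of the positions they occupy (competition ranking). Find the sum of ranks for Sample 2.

24

Sorted (descending): 4.4, 4.2, 4.2, 4.2, 3.5, 3.5, 3.1, 2.3, 1.8, 1.8
The 3 values of 4.2 occupy positions 2–4 → each gets rank 2.
The 2 values of 3.5 occupy positions 5–6 → each gets rank 5.
The 2 values of 1.8 occupy positions 9–10 → each gets rank 9.
Sample 2 values → pooled ranks: 3.5→5, 4.2→2, 1.8→9, 2.3→8
Rank sum = 5 + 2 + 9 + 8 = 24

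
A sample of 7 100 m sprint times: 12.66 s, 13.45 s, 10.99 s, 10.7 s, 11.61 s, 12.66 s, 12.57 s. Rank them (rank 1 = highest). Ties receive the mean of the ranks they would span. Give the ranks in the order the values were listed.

Sorted (descending): 13.45, 12.66, 12.66, 12.57, 11.61, 10.99, 10.7
The 2 values of 12.66 occupy positions 2–3 → average rank (2+3)/2 = 2.5.

2.5, 1, 6, 7, 5, 2.5, 4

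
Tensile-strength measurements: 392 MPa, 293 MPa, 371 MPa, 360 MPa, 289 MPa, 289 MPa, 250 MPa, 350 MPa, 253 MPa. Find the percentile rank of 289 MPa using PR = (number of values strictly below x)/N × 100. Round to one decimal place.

N = 9.
Strictly below 289: 2. Equal to 289: 2.
PR = 2/9 × 100 = 22.2

22.2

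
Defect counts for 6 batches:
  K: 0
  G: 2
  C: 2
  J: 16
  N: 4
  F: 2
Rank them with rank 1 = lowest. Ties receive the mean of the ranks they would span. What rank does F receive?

Sorted (ascending): 0, 2, 2, 2, 4, 16
The 3 values of 2 occupy positions 2–4 → average rank 3.
F has value 2 → rank 3.

3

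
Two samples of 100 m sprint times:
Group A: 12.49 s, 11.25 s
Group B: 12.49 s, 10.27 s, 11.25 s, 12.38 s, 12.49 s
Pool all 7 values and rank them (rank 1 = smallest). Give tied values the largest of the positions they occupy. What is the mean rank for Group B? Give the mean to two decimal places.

Sorted (ascending): 10.27, 11.25, 11.25, 12.38, 12.49, 12.49, 12.49
The 2 values of 11.25 occupy positions 2–3 → each gets rank 3.
The 3 values of 12.49 occupy positions 5–7 → each gets rank 7.
Group B values → pooled ranks: 12.49→7, 10.27→1, 11.25→3, 12.38→4, 12.49→7
Mean rank = (7 + 1 + 3 + 4 + 7) / 5 = 4.40

4.40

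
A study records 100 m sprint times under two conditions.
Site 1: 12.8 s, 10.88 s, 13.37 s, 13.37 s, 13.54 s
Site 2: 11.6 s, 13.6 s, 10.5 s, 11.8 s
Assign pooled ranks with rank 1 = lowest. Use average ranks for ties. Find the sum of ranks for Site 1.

Sorted (ascending): 10.5, 10.88, 11.6, 11.8, 12.8, 13.37, 13.37, 13.54, 13.6
The 2 values of 13.37 occupy positions 6–7 → average rank (6+7)/2 = 6.5.
Site 1 values → pooled ranks: 12.8→5, 10.88→2, 13.37→6.5, 13.37→6.5, 13.54→8
Rank sum = 5 + 2 + 6.5 + 6.5 + 8 = 28

28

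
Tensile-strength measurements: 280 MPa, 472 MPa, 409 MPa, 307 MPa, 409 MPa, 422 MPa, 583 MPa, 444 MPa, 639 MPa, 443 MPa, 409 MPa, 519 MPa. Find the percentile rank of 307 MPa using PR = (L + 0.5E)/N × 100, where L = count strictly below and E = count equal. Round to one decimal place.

N = 12.
Strictly below 307: 1. Equal to 307: 1.
PR = (1 + 0.5·1)/12 × 100 = 12.5

12.5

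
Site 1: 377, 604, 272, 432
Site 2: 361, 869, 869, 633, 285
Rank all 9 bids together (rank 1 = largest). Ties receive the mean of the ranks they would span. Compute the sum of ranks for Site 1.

Sorted (descending): 869, 869, 633, 604, 432, 377, 361, 285, 272
The 2 values of 869 occupy positions 1–2 → average rank (1+2)/2 = 1.5.
Site 1 values → pooled ranks: 377→6, 604→4, 272→9, 432→5
Rank sum = 6 + 4 + 9 + 5 = 24

24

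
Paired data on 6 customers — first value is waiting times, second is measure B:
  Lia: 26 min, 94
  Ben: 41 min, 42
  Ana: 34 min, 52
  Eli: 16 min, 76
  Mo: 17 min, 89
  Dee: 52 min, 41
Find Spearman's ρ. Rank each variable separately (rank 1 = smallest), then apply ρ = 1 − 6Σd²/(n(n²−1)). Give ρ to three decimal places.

Ranks of variable 1: 3, 5, 4, 1, 2, 6
Ranks of variable 2: 6, 2, 3, 4, 5, 1
d = r₁ − r₂: -3, 3, 1, -3, -3, 5
d²: 9, 9, 1, 9, 9, 25; Σd² = 62
ρ = 1 − 6·62/(6·35) = 1 − 372/210 = -0.771

-0.771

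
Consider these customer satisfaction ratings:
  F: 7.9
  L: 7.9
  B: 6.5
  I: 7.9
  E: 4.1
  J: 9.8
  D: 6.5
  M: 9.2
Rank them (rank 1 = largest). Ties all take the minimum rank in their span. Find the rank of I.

3

Sorted (descending): 9.8, 9.2, 7.9, 7.9, 7.9, 6.5, 6.5, 4.1
The 3 values of 7.9 occupy positions 3–5 → each gets rank 3.
The 2 values of 6.5 occupy positions 6–7 → each gets rank 6.
I has value 7.9 → rank 3.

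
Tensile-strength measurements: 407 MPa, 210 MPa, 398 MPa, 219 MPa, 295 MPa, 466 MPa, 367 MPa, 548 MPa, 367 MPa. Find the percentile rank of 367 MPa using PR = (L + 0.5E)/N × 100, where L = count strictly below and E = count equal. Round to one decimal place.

N = 9.
Strictly below 367: 3. Equal to 367: 2.
PR = (3 + 0.5·2)/9 × 100 = 44.4

44.4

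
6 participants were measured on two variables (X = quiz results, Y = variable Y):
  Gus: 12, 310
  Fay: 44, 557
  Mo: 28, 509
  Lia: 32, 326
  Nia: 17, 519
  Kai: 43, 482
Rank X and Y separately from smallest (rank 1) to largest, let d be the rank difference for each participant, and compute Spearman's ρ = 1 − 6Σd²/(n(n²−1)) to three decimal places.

0.486

Ranks of variable 1: 1, 6, 3, 4, 2, 5
Ranks of variable 2: 1, 6, 4, 2, 5, 3
d = r₁ − r₂: 0, 0, -1, 2, -3, 2
d²: 0, 0, 1, 4, 9, 4; Σd² = 18
ρ = 1 − 6·18/(6·35) = 1 − 108/210 = 0.486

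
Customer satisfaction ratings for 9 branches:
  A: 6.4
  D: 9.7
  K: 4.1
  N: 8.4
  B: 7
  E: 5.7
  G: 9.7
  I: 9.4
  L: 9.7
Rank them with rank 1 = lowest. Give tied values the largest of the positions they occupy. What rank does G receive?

Sorted (ascending): 4.1, 5.7, 6.4, 7, 8.4, 9.4, 9.7, 9.7, 9.7
The 3 values of 9.7 occupy positions 7–9 → each gets rank 9.
G has value 9.7 → rank 9.

9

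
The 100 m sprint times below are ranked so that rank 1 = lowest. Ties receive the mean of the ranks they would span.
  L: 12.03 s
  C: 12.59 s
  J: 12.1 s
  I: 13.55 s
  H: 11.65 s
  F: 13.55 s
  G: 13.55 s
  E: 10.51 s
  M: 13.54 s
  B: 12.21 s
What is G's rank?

Sorted (ascending): 10.51, 11.65, 12.03, 12.1, 12.21, 12.59, 13.54, 13.55, 13.55, 13.55
The 3 values of 13.55 occupy positions 8–10 → average rank 9.
G has value 13.55 s → rank 9.

9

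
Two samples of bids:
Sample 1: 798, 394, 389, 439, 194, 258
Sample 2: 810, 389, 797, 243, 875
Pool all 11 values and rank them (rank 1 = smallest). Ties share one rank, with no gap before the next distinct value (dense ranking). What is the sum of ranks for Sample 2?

Sorted (ascending): 194, 243, 258, 389, 389, 394, 439, 797, 798, 810, 875
The 2 values of 389 share dense rank 4.
Remaining distinct values take the next consecutive integers.
Sample 2 values → pooled ranks: 810→9, 389→4, 797→7, 243→2, 875→10
Rank sum = 9 + 4 + 7 + 2 + 10 = 32

32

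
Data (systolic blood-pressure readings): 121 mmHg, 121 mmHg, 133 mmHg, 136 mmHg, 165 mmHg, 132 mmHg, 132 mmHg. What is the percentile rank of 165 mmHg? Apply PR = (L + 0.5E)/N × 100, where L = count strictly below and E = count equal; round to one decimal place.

92.9

N = 7.
Strictly below 165: 6. Equal to 165: 1.
PR = (6 + 0.5·1)/7 × 100 = 92.9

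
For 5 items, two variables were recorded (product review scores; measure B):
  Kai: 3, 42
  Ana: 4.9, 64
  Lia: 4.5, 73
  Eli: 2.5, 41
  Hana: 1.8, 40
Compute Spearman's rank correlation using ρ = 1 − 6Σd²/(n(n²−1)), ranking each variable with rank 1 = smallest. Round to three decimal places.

0.900

Ranks of variable 1: 3, 5, 4, 2, 1
Ranks of variable 2: 3, 4, 5, 2, 1
d = r₁ − r₂: 0, 1, -1, 0, 0
d²: 0, 1, 1, 0, 0; Σd² = 2
ρ = 1 − 6·2/(5·24) = 1 − 12/120 = 0.900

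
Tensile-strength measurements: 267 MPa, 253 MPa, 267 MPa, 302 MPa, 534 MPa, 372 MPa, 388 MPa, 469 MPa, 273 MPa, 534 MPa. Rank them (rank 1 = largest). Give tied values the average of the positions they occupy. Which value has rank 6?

302

Sorted (descending): 534, 534, 469, 388, 372, 302, 273, 267, 267, 253
The 2 values of 534 occupy positions 1–2 → average rank (1+2)/2 = 1.5.
The 2 values of 267 occupy positions 8–9 → average rank (8+9)/2 = 8.5.
Rank 6 → value 302.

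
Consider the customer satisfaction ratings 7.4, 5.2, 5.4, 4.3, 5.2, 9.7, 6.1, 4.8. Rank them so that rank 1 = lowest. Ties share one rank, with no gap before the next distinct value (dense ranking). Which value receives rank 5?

6.1

Sorted (ascending): 4.3, 4.8, 5.2, 5.2, 5.4, 6.1, 7.4, 9.7
The 2 values of 5.2 share dense rank 3.
Remaining distinct values take the next consecutive integers.
Rank 5 → value 6.1.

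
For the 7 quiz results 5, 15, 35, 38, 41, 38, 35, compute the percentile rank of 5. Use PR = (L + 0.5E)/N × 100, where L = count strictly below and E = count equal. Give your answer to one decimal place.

N = 7.
Strictly below 5: 0. Equal to 5: 1.
PR = (0 + 0.5·1)/7 × 100 = 7.1

7.1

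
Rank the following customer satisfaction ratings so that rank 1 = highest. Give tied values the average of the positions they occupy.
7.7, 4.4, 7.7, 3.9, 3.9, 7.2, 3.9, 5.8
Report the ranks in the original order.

1.5, 5, 1.5, 7, 7, 3, 7, 4

Sorted (descending): 7.7, 7.7, 7.2, 5.8, 4.4, 3.9, 3.9, 3.9
The 2 values of 7.7 occupy positions 1–2 → average rank (1+2)/2 = 1.5.
The 3 values of 3.9 occupy positions 6–8 → average rank 7.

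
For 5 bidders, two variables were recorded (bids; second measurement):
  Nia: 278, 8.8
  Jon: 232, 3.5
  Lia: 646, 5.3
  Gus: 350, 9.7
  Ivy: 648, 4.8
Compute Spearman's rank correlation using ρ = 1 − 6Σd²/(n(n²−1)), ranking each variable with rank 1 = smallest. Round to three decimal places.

Ranks of variable 1: 2, 1, 4, 3, 5
Ranks of variable 2: 4, 1, 3, 5, 2
d = r₁ − r₂: -2, 0, 1, -2, 3
d²: 4, 0, 1, 4, 9; Σd² = 18
ρ = 1 − 6·18/(5·24) = 1 − 108/120 = 0.100

0.100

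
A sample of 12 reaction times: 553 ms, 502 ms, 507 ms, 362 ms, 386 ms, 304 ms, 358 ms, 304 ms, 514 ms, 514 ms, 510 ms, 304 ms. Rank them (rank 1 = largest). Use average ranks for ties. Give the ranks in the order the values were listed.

Sorted (descending): 553, 514, 514, 510, 507, 502, 386, 362, 358, 304, 304, 304
The 2 values of 514 occupy positions 2–3 → average rank (2+3)/2 = 2.5.
The 3 values of 304 occupy positions 10–12 → average rank 11.

1, 6, 5, 8, 7, 11, 9, 11, 2.5, 2.5, 4, 11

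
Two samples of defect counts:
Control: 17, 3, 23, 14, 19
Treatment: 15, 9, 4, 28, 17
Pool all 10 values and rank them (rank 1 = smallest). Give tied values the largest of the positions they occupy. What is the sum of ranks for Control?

Sorted (ascending): 3, 4, 9, 14, 15, 17, 17, 19, 23, 28
The 2 values of 17 occupy positions 6–7 → each gets rank 7.
Control values → pooled ranks: 17→7, 3→1, 23→9, 14→4, 19→8
Rank sum = 7 + 1 + 9 + 4 + 8 = 29

29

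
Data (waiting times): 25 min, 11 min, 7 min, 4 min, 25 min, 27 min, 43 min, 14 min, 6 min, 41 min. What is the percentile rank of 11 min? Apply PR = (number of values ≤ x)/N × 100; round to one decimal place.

40.0

N = 10.
Strictly below 11: 3. Equal to 11: 1.
PR = 4/10 × 100 = 40.0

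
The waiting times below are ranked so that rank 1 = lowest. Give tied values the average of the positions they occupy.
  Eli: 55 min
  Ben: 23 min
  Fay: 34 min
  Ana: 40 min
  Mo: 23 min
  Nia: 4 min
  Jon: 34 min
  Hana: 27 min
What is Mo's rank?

Sorted (ascending): 4, 23, 23, 27, 34, 34, 40, 55
The 2 values of 23 occupy positions 2–3 → average rank (2+3)/2 = 2.5.
The 2 values of 34 occupy positions 5–6 → average rank (5+6)/2 = 5.5.
Mo has value 23 min → rank 2.5.

2.5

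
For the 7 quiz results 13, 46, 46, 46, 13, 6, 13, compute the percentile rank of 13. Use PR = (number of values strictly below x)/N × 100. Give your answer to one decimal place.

N = 7.
Strictly below 13: 1. Equal to 13: 3.
PR = 1/7 × 100 = 14.3

14.3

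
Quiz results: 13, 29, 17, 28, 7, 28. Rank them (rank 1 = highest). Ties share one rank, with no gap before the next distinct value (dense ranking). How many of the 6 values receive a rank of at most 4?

Sorted (descending): 29, 28, 28, 17, 13, 7
The 2 values of 28 share dense rank 2.
Remaining distinct values take the next consecutive integers.
Ranks ≤ 4: {1, 2, 2, 3, 4} → 5 values.

5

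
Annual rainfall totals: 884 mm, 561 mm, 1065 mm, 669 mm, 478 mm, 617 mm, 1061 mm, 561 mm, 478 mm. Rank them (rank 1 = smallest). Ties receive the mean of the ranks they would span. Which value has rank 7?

Sorted (ascending): 478, 478, 561, 561, 617, 669, 884, 1061, 1065
The 2 values of 478 occupy positions 1–2 → average rank (1+2)/2 = 1.5.
The 2 values of 561 occupy positions 3–4 → average rank (3+4)/2 = 3.5.
Rank 7 → value 884.

884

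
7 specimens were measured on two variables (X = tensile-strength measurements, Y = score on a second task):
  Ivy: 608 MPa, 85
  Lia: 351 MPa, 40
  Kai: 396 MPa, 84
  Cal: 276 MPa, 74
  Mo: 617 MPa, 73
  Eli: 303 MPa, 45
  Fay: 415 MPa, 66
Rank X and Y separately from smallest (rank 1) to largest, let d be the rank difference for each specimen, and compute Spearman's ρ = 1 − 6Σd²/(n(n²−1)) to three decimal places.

Ranks of variable 1: 6, 3, 4, 1, 7, 2, 5
Ranks of variable 2: 7, 1, 6, 5, 4, 2, 3
d = r₁ − r₂: -1, 2, -2, -4, 3, 0, 2
d²: 1, 4, 4, 16, 9, 0, 4; Σd² = 38
ρ = 1 − 6·38/(7·48) = 1 − 228/336 = 0.321

0.321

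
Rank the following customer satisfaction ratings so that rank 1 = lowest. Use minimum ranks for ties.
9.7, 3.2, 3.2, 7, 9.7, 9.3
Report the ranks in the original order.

5, 1, 1, 3, 5, 4

Sorted (ascending): 3.2, 3.2, 7, 9.3, 9.7, 9.7
The 2 values of 3.2 occupy positions 1–2 → each gets rank 1.
The 2 values of 9.7 occupy positions 5–6 → each gets rank 5.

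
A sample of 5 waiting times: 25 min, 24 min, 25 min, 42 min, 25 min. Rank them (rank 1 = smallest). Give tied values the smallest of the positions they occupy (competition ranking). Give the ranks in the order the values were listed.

2, 1, 2, 5, 2

Sorted (ascending): 24, 25, 25, 25, 42
The 3 values of 25 occupy positions 2–4 → each gets rank 2.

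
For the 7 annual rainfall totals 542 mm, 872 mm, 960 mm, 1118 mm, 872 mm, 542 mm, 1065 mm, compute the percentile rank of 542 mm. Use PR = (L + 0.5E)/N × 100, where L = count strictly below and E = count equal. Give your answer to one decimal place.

N = 7.
Strictly below 542: 0. Equal to 542: 2.
PR = (0 + 0.5·2)/7 × 100 = 14.3

14.3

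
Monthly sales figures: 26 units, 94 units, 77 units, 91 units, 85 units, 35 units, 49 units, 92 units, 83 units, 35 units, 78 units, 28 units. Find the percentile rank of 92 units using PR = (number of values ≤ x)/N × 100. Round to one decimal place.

N = 12.
Strictly below 92: 10. Equal to 92: 1.
PR = 11/12 × 100 = 91.7

91.7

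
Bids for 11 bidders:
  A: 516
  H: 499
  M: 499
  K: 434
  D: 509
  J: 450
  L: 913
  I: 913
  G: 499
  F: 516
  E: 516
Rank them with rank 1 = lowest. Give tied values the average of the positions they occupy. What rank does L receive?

10.5

Sorted (ascending): 434, 450, 499, 499, 499, 509, 516, 516, 516, 913, 913
The 3 values of 499 occupy positions 3–5 → average rank 4.
The 3 values of 516 occupy positions 7–9 → average rank 8.
The 2 values of 913 occupy positions 10–11 → average rank (10+11)/2 = 10.5.
L has value 913 → rank 10.5.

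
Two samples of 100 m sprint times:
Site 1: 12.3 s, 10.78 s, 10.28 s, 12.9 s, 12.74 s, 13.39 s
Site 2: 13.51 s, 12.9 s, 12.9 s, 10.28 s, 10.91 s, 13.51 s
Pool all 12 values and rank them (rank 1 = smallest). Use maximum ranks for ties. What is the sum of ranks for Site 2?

Sorted (ascending): 10.28, 10.28, 10.78, 10.91, 12.3, 12.74, 12.9, 12.9, 12.9, 13.39, 13.51, 13.51
The 2 values of 10.28 occupy positions 1–2 → each gets rank 2.
The 3 values of 12.9 occupy positions 7–9 → each gets rank 9.
The 2 values of 13.51 occupy positions 11–12 → each gets rank 12.
Site 2 values → pooled ranks: 13.51→12, 12.9→9, 12.9→9, 10.28→2, 10.91→4, 13.51→12
Rank sum = 12 + 9 + 9 + 2 + 4 + 12 = 48

48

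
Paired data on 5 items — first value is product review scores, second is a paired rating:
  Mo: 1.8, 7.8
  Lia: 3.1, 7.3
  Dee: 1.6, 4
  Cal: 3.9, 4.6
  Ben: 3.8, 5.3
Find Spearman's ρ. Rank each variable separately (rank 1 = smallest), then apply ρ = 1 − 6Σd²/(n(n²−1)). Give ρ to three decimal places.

0.000

Ranks of variable 1: 2, 3, 1, 5, 4
Ranks of variable 2: 5, 4, 1, 2, 3
d = r₁ − r₂: -3, -1, 0, 3, 1
d²: 9, 1, 0, 9, 1; Σd² = 20
ρ = 1 − 6·20/(5·24) = 1 − 120/120 = 0.000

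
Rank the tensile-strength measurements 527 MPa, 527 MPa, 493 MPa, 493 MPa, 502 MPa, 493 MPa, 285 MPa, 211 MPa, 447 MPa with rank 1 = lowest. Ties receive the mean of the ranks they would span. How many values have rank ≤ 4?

Sorted (ascending): 211, 285, 447, 493, 493, 493, 502, 527, 527
The 3 values of 493 occupy positions 4–6 → average rank 5.
The 2 values of 527 occupy positions 8–9 → average rank (8+9)/2 = 8.5.
Ranks ≤ 4: {1, 2, 3} → 3 values.

3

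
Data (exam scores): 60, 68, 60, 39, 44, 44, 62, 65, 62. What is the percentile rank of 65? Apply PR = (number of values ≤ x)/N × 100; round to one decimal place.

N = 9.
Strictly below 65: 7. Equal to 65: 1.
PR = 8/9 × 100 = 88.9

88.9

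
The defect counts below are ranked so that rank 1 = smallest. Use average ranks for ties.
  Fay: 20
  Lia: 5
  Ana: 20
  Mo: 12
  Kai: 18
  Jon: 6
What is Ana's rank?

5.5

Sorted (ascending): 5, 6, 12, 18, 20, 20
The 2 values of 20 occupy positions 5–6 → average rank (5+6)/2 = 5.5.
Ana has value 20 → rank 5.5.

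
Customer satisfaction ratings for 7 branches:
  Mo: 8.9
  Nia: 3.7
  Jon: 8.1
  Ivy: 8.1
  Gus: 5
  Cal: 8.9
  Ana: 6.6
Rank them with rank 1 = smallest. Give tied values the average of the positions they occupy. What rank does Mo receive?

Sorted (ascending): 3.7, 5, 6.6, 8.1, 8.1, 8.9, 8.9
The 2 values of 8.1 occupy positions 4–5 → average rank (4+5)/2 = 4.5.
The 2 values of 8.9 occupy positions 6–7 → average rank (6+7)/2 = 6.5.
Mo has value 8.9 → rank 6.5.

6.5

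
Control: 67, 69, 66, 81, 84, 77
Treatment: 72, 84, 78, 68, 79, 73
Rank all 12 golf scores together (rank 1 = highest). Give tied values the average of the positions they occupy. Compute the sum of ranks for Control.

42.5

Sorted (descending): 84, 84, 81, 79, 78, 77, 73, 72, 69, 68, 67, 66
The 2 values of 84 occupy positions 1–2 → average rank (1+2)/2 = 1.5.
Control values → pooled ranks: 67→11, 69→9, 66→12, 81→3, 84→1.5, 77→6
Rank sum = 11 + 9 + 12 + 3 + 1.5 + 6 = 42.5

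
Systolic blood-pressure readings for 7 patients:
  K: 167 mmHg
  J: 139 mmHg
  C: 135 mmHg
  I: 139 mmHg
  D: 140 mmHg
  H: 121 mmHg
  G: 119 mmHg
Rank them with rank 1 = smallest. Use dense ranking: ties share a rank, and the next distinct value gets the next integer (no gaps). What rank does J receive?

Sorted (ascending): 119, 121, 135, 139, 139, 140, 167
The 2 values of 139 share dense rank 4.
Remaining distinct values take the next consecutive integers.
J has value 139 mmHg → rank 4.

4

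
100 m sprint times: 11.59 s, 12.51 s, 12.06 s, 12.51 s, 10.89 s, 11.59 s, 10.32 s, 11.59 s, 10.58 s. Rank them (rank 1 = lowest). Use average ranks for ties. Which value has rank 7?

12.06

Sorted (ascending): 10.32, 10.58, 10.89, 11.59, 11.59, 11.59, 12.06, 12.51, 12.51
The 3 values of 11.59 occupy positions 4–6 → average rank 5.
The 2 values of 12.51 occupy positions 8–9 → average rank (8+9)/2 = 8.5.
Rank 7 → value 12.06.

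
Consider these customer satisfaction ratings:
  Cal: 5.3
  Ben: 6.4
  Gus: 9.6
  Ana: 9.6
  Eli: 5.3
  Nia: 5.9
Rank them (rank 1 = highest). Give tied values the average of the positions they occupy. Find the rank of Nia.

4

Sorted (descending): 9.6, 9.6, 6.4, 5.9, 5.3, 5.3
The 2 values of 9.6 occupy positions 1–2 → average rank (1+2)/2 = 1.5.
The 2 values of 5.3 occupy positions 5–6 → average rank (5+6)/2 = 5.5.
Nia has value 5.9 → rank 4.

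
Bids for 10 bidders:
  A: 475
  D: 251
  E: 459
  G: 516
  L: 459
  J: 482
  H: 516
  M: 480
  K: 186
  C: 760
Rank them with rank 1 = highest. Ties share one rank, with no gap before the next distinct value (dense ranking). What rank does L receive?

6

Sorted (descending): 760, 516, 516, 482, 480, 475, 459, 459, 251, 186
The 2 values of 516 share dense rank 2.
The 2 values of 459 share dense rank 6.
Remaining distinct values take the next consecutive integers.
L has value 459 → rank 6.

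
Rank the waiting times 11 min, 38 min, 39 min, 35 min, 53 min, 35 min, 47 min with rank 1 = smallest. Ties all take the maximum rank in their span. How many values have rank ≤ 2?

Sorted (ascending): 11, 35, 35, 38, 39, 47, 53
The 2 values of 35 occupy positions 2–3 → each gets rank 3.
Ranks ≤ 2: {1} → 1 value.

1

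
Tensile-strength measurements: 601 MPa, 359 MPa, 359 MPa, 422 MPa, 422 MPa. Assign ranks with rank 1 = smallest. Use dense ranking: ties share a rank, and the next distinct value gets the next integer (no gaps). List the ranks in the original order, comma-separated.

3, 1, 1, 2, 2

Sorted (ascending): 359, 359, 422, 422, 601
The 2 values of 359 share dense rank 1.
The 2 values of 422 share dense rank 2.
Remaining distinct values take the next consecutive integers.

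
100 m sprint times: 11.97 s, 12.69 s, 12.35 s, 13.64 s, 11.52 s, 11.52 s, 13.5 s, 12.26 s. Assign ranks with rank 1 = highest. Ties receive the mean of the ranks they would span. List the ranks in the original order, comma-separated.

Sorted (descending): 13.64, 13.5, 12.69, 12.35, 12.26, 11.97, 11.52, 11.52
The 2 values of 11.52 occupy positions 7–8 → average rank (7+8)/2 = 7.5.

6, 3, 4, 1, 7.5, 7.5, 2, 5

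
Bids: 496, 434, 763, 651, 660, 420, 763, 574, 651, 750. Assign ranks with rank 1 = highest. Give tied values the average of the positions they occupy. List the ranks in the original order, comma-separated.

8, 9, 1.5, 5.5, 4, 10, 1.5, 7, 5.5, 3

Sorted (descending): 763, 763, 750, 660, 651, 651, 574, 496, 434, 420
The 2 values of 763 occupy positions 1–2 → average rank (1+2)/2 = 1.5.
The 2 values of 651 occupy positions 5–6 → average rank (5+6)/2 = 5.5.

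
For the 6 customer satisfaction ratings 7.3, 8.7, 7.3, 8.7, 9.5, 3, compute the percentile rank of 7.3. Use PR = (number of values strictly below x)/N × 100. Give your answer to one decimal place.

N = 6.
Strictly below 7.3: 1. Equal to 7.3: 2.
PR = 1/6 × 100 = 16.7

16.7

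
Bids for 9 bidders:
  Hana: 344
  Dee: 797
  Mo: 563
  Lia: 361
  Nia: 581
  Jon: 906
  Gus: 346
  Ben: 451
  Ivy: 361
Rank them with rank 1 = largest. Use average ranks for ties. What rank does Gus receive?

8

Sorted (descending): 906, 797, 581, 563, 451, 361, 361, 346, 344
The 2 values of 361 occupy positions 6–7 → average rank (6+7)/2 = 6.5.
Gus has value 346 → rank 8.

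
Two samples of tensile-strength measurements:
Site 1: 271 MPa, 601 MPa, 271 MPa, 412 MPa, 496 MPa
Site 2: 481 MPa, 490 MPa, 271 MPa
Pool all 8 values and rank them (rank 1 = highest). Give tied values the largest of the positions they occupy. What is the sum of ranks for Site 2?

15

Sorted (descending): 601, 496, 490, 481, 412, 271, 271, 271
The 3 values of 271 occupy positions 6–8 → each gets rank 8.
Site 2 values → pooled ranks: 481→4, 490→3, 271→8
Rank sum = 4 + 3 + 8 = 15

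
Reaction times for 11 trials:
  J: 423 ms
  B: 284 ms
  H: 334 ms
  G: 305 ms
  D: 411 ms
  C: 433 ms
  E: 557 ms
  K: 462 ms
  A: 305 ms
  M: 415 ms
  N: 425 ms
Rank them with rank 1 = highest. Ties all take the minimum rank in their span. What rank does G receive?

9

Sorted (descending): 557, 462, 433, 425, 423, 415, 411, 334, 305, 305, 284
The 2 values of 305 occupy positions 9–10 → each gets rank 9.
G has value 305 ms → rank 9.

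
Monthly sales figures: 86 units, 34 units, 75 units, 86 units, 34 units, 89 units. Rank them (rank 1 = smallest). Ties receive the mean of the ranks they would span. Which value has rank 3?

Sorted (ascending): 34, 34, 75, 86, 86, 89
The 2 values of 34 occupy positions 1–2 → average rank (1+2)/2 = 1.5.
The 2 values of 86 occupy positions 4–5 → average rank (4+5)/2 = 4.5.
Rank 3 → value 75.

75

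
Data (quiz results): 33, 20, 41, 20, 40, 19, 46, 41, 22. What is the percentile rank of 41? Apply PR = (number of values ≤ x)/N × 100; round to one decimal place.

N = 9.
Strictly below 41: 6. Equal to 41: 2.
PR = 8/9 × 100 = 88.9

88.9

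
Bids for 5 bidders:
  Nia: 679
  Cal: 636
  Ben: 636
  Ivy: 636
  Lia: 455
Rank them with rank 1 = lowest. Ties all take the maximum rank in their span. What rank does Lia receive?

Sorted (ascending): 455, 636, 636, 636, 679
The 3 values of 636 occupy positions 2–4 → each gets rank 4.
Lia has value 455 → rank 1.

1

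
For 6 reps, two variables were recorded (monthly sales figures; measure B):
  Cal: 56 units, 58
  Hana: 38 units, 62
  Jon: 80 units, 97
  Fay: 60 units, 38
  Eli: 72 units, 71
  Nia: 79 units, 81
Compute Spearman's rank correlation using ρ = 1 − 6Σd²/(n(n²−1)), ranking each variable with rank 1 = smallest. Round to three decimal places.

0.771

Ranks of variable 1: 2, 1, 6, 3, 4, 5
Ranks of variable 2: 2, 3, 6, 1, 4, 5
d = r₁ − r₂: 0, -2, 0, 2, 0, 0
d²: 0, 4, 0, 4, 0, 0; Σd² = 8
ρ = 1 − 6·8/(6·35) = 1 − 48/210 = 0.771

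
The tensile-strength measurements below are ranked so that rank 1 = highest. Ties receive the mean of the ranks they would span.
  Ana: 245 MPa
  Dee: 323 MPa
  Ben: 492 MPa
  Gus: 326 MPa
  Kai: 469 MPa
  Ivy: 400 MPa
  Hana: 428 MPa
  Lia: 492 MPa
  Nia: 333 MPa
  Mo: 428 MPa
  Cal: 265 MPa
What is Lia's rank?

Sorted (descending): 492, 492, 469, 428, 428, 400, 333, 326, 323, 265, 245
The 2 values of 492 occupy positions 1–2 → average rank (1+2)/2 = 1.5.
The 2 values of 428 occupy positions 4–5 → average rank (4+5)/2 = 4.5.
Lia has value 492 MPa → rank 1.5.

1.5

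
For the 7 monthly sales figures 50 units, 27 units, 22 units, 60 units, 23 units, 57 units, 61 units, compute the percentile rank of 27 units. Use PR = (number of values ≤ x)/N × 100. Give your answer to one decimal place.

42.9

N = 7.
Strictly below 27: 2. Equal to 27: 1.
PR = 3/7 × 100 = 42.9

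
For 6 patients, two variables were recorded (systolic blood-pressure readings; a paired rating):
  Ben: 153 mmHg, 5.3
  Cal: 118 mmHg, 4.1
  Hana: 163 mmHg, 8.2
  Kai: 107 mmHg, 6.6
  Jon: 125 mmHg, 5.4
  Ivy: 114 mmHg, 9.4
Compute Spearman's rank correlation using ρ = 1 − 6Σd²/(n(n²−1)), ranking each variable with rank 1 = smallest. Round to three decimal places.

Ranks of variable 1: 5, 3, 6, 1, 4, 2
Ranks of variable 2: 2, 1, 5, 4, 3, 6
d = r₁ − r₂: 3, 2, 1, -3, 1, -4
d²: 9, 4, 1, 9, 1, 16; Σd² = 40
ρ = 1 − 6·40/(6·35) = 1 − 240/210 = -0.143

-0.143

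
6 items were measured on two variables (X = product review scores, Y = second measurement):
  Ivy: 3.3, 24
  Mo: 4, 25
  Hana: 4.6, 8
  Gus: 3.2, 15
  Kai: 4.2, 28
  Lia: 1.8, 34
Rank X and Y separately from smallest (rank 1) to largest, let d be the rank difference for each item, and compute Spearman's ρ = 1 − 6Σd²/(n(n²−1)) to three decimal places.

Ranks of variable 1: 3, 4, 6, 2, 5, 1
Ranks of variable 2: 3, 4, 1, 2, 5, 6
d = r₁ − r₂: 0, 0, 5, 0, 0, -5
d²: 0, 0, 25, 0, 0, 25; Σd² = 50
ρ = 1 − 6·50/(6·35) = 1 − 300/210 = -0.429

-0.429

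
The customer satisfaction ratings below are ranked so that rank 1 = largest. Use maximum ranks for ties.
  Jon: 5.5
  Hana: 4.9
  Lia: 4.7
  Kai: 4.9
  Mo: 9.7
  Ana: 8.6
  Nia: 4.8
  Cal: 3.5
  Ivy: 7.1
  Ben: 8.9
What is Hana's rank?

Sorted (descending): 9.7, 8.9, 8.6, 7.1, 5.5, 4.9, 4.9, 4.8, 4.7, 3.5
The 2 values of 4.9 occupy positions 6–7 → each gets rank 7.
Hana has value 4.9 → rank 7.

7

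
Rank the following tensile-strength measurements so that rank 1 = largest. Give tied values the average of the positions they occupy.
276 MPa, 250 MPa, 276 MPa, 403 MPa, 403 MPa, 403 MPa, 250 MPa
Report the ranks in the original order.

4.5, 6.5, 4.5, 2, 2, 2, 6.5

Sorted (descending): 403, 403, 403, 276, 276, 250, 250
The 3 values of 403 occupy positions 1–3 → average rank 2.
The 2 values of 276 occupy positions 4–5 → average rank (4+5)/2 = 4.5.
The 2 values of 250 occupy positions 6–7 → average rank (6+7)/2 = 6.5.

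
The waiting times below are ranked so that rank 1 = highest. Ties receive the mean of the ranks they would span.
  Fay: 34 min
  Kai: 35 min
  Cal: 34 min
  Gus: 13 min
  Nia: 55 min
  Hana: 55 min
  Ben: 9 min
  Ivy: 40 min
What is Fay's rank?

5.5

Sorted (descending): 55, 55, 40, 35, 34, 34, 13, 9
The 2 values of 55 occupy positions 1–2 → average rank (1+2)/2 = 1.5.
The 2 values of 34 occupy positions 5–6 → average rank (5+6)/2 = 5.5.
Fay has value 34 min → rank 5.5.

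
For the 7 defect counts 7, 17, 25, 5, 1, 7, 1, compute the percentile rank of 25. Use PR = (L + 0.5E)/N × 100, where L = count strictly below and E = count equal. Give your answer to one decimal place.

N = 7.
Strictly below 25: 6. Equal to 25: 1.
PR = (6 + 0.5·1)/7 × 100 = 92.9

92.9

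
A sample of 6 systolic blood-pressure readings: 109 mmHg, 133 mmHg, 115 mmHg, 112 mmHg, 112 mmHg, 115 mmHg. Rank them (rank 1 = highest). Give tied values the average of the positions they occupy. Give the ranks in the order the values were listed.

Sorted (descending): 133, 115, 115, 112, 112, 109
The 2 values of 115 occupy positions 2–3 → average rank (2+3)/2 = 2.5.
The 2 values of 112 occupy positions 4–5 → average rank (4+5)/2 = 4.5.

6, 1, 2.5, 4.5, 4.5, 2.5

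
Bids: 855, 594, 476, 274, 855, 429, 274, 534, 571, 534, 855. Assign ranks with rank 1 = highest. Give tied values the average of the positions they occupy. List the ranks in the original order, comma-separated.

Sorted (descending): 855, 855, 855, 594, 571, 534, 534, 476, 429, 274, 274
The 3 values of 855 occupy positions 1–3 → average rank 2.
The 2 values of 534 occupy positions 6–7 → average rank (6+7)/2 = 6.5.
The 2 values of 274 occupy positions 10–11 → average rank (10+11)/2 = 10.5.

2, 4, 8, 10.5, 2, 9, 10.5, 6.5, 5, 6.5, 2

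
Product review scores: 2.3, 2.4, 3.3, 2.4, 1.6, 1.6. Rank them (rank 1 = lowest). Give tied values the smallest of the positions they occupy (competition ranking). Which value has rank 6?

Sorted (ascending): 1.6, 1.6, 2.3, 2.4, 2.4, 3.3
The 2 values of 1.6 occupy positions 1–2 → each gets rank 1.
The 2 values of 2.4 occupy positions 4–5 → each gets rank 4.
Rank 6 → value 3.3.

3.3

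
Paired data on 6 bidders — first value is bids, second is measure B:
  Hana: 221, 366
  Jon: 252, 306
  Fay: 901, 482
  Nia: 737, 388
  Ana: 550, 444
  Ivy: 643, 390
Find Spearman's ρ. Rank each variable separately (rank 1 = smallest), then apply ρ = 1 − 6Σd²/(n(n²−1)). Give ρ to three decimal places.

Ranks of variable 1: 1, 2, 6, 5, 3, 4
Ranks of variable 2: 2, 1, 6, 3, 5, 4
d = r₁ − r₂: -1, 1, 0, 2, -2, 0
d²: 1, 1, 0, 4, 4, 0; Σd² = 10
ρ = 1 − 6·10/(6·35) = 1 − 60/210 = 0.714

0.714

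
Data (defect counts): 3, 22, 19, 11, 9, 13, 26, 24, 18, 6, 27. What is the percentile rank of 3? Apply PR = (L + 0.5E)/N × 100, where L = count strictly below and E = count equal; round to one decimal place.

N = 11.
Strictly below 3: 0. Equal to 3: 1.
PR = (0 + 0.5·1)/11 × 100 = 4.5

4.5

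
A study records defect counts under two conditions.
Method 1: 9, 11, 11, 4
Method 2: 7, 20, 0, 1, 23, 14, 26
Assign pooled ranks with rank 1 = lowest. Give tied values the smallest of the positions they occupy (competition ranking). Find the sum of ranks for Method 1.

Sorted (ascending): 0, 1, 4, 7, 9, 11, 11, 14, 20, 23, 26
The 2 values of 11 occupy positions 6–7 → each gets rank 6.
Method 1 values → pooled ranks: 9→5, 11→6, 11→6, 4→3
Rank sum = 5 + 6 + 6 + 3 = 20

20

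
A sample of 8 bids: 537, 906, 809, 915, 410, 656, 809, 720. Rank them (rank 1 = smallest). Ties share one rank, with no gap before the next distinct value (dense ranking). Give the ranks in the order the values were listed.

2, 6, 5, 7, 1, 3, 5, 4

Sorted (ascending): 410, 537, 656, 720, 809, 809, 906, 915
The 2 values of 809 share dense rank 5.
Remaining distinct values take the next consecutive integers.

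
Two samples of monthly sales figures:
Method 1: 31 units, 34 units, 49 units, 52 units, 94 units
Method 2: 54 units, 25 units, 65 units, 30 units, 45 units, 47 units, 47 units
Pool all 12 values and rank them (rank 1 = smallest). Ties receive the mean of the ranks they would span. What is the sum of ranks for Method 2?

Sorted (ascending): 25, 30, 31, 34, 45, 47, 47, 49, 52, 54, 65, 94
The 2 values of 47 occupy positions 6–7 → average rank (6+7)/2 = 6.5.
Method 2 values → pooled ranks: 54→10, 25→1, 65→11, 30→2, 45→5, 47→6.5, 47→6.5
Rank sum = 10 + 1 + 11 + 2 + 5 + 6.5 + 6.5 = 42

42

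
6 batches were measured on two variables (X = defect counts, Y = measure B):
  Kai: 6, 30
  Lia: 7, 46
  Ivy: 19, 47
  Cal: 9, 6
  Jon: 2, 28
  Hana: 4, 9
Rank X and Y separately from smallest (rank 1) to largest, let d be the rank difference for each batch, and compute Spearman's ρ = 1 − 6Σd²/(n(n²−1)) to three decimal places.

0.371

Ranks of variable 1: 3, 4, 6, 5, 1, 2
Ranks of variable 2: 4, 5, 6, 1, 3, 2
d = r₁ − r₂: -1, -1, 0, 4, -2, 0
d²: 1, 1, 0, 16, 4, 0; Σd² = 22
ρ = 1 − 6·22/(6·35) = 1 − 132/210 = 0.371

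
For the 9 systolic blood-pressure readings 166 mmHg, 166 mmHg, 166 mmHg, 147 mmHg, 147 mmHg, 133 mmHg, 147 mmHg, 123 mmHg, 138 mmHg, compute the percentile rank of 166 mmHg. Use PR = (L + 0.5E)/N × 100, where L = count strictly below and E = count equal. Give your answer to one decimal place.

N = 9.
Strictly below 166: 6. Equal to 166: 3.
PR = (6 + 0.5·3)/9 × 100 = 83.3

83.3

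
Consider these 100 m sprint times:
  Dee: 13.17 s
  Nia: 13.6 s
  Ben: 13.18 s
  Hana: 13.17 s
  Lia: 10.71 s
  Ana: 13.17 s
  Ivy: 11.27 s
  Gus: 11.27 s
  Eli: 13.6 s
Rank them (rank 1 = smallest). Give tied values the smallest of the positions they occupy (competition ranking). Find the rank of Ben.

7

Sorted (ascending): 10.71, 11.27, 11.27, 13.17, 13.17, 13.17, 13.18, 13.6, 13.6
The 2 values of 11.27 occupy positions 2–3 → each gets rank 2.
The 3 values of 13.17 occupy positions 4–6 → each gets rank 4.
The 2 values of 13.6 occupy positions 8–9 → each gets rank 8.
Ben has value 13.18 s → rank 7.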